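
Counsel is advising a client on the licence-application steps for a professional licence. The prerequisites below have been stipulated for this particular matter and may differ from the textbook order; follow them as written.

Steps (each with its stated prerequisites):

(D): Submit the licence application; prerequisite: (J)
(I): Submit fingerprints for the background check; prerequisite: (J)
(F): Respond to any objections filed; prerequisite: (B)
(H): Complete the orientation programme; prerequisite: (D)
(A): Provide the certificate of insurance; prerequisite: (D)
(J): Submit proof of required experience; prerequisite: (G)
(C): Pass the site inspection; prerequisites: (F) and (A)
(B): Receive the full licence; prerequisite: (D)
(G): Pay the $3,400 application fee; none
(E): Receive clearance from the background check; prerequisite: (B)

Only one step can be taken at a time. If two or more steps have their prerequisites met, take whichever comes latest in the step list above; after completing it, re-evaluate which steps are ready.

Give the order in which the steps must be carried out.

(G) has no prerequisites → (G) first.
Next only (J) has its prerequisites met → (J).
(I) and (D) are both available; (I) is listed later → (I).
That leaves (D) as the only ready step → (D).
Ready: (B), (A) and (H). (B) is listed later → (B).
(E) and (F) now also ready, so the ready set is {(E), (A), (H), (F)}; (E) is listed later → (E).
Now (A), (H) and (F) have their prerequisites met. (A) is listed later, so (A) next.
Ready: (H) and (F). (H) is listed later → (H).
That leaves (F) as the only ready step → (F).
(C) needed (A) and (F), now all done → (C).

(G) (J) (I) (D) (B) (E) (A) (H) (F) (C)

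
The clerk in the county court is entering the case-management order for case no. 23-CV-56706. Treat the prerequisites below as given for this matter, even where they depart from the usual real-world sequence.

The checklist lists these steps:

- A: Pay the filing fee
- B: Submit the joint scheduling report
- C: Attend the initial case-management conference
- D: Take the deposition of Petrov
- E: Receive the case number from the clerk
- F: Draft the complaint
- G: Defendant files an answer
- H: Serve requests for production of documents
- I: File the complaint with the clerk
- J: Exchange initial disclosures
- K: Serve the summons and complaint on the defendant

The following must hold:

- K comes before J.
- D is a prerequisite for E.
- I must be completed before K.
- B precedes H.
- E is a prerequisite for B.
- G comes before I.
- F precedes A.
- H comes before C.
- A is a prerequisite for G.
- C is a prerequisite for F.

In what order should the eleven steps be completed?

D has no prerequisites → D first.
E needed D, now all done → E.
B needed E, now all done → B.
H is the only step now ready → H.
C is the only step now ready → C.
F needed C, now all done → F.
A needed F, now all done → A.
G needed A, now all done → G.
That leaves I as the only ready step → I.
That leaves K as the only ready step → K.
J needed K, now all done → J.

D, E, B, H, C, F, A, G, I, K, J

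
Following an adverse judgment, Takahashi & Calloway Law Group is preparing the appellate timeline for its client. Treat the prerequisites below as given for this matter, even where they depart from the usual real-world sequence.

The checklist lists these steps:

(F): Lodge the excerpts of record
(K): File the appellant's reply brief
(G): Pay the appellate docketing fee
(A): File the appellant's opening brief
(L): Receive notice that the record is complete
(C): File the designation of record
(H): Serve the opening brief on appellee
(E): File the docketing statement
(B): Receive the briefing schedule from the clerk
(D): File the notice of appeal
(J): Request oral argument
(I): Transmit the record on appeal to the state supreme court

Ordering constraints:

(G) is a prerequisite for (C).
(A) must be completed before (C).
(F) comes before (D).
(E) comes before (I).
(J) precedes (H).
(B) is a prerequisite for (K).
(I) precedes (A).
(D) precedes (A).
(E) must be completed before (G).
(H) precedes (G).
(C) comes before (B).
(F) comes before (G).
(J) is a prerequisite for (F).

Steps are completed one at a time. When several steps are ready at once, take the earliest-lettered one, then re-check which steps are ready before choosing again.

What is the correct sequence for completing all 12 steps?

(E) (I) (J) (F) (D) (A) (H) (G) (C) (B) (K) (L)

Nothing is required for (E), (J) and (L). (E) has the earlier label → (E) first.
(I), (J) and (L) are all available; (I) has the earlier label → (I).
Ready: (J) and (L). (J) has the earlier label → (J).
Ready: (F), (H) and (L). (F) has the earlier label → (F).
(D) now also ready, so the ready set is {(D), (H), (L)}; (D) has the earlier label → (D).
Now (A), (H) and (L) have their prerequisites met. (A) has the earlier label, so (A) next.
Now (H) and (L) have their prerequisites met. (H) has the earlier label, so (H) next.
(G) now also ready, so the ready set is {(G), (L)}; (G) has the earlier label → (G).
(C) and (L) are both available; (C) has the earlier label → (C).
Now (B) and (L) have their prerequisites met. (B) has the earlier label, so (B) next.
Ready: (K) and (L). (K) has the earlier label → (K).
That leaves (L) as the only ready step → (L).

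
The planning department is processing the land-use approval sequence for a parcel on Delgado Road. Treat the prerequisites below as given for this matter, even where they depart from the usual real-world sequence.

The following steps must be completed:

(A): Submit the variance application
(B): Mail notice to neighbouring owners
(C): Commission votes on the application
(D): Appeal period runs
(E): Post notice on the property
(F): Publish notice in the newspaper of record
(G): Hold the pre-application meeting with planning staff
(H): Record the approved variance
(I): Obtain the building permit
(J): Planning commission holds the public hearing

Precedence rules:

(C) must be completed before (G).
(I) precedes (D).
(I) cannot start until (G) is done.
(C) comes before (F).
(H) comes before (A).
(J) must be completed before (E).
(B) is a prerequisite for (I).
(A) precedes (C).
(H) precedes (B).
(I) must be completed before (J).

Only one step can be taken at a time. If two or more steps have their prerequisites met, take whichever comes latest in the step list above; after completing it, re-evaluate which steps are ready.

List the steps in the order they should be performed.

(H), (B), (A), (C), (G), (I), (J), (F), (E), (D)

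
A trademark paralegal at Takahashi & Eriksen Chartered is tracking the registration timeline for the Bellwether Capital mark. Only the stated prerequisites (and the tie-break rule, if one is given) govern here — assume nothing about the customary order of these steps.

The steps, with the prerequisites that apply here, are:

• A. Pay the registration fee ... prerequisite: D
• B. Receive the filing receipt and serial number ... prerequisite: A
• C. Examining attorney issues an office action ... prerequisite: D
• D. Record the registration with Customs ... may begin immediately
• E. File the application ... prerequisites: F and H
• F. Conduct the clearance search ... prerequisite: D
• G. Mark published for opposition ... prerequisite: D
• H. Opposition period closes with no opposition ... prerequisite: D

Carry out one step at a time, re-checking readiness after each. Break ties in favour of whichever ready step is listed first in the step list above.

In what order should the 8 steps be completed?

D → A → B → C → F → G → H → E

Only D has no prerequisites, so it is first.
Now A, C, F, G and H have their prerequisites met. A is listed earlier, so A next.
B now also ready, so the ready set is {B, C, F, G, H}; B is listed earlier → B.
Ready: C, F, G and H. C is listed earlier → C.
Now F, G and H have their prerequisites met. F is listed earlier, so F next.
Ready: G and H. G is listed earlier → G.
H needed D, now all done → H.
E is the only step now ready → E.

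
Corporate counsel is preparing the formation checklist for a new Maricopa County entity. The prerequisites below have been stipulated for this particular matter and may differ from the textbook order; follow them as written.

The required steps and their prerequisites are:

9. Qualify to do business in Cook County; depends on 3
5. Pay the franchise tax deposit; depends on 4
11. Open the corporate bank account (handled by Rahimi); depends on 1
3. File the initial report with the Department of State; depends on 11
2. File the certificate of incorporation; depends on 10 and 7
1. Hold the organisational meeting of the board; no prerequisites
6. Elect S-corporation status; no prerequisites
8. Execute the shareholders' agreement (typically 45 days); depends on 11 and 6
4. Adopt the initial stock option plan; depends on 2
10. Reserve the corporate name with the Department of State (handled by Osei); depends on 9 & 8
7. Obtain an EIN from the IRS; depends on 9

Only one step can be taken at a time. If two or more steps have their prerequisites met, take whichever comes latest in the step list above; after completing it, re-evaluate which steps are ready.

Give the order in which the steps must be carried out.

6 and 1 have no prerequisites; 6 is listed later, so 6 is first.
1 is the only step now ready → 1.
That leaves 11 as the only ready step → 11.
Now 8 and 3 have their prerequisites met. 8 is listed later, so 8 next.
3 is the only step now ready → 3.
That leaves 9 as the only ready step → 9.
Now 7 and 10 have their prerequisites met. 7 is listed later, so 7 next.
That leaves 10 as the only ready step → 10.
2 is the only step now ready → 2.
That leaves 4 as the only ready step → 4.
5 needed 4, now all done → 5.

6, 1, 11, 8, 3, 9, 7, 10, 2, 4, 5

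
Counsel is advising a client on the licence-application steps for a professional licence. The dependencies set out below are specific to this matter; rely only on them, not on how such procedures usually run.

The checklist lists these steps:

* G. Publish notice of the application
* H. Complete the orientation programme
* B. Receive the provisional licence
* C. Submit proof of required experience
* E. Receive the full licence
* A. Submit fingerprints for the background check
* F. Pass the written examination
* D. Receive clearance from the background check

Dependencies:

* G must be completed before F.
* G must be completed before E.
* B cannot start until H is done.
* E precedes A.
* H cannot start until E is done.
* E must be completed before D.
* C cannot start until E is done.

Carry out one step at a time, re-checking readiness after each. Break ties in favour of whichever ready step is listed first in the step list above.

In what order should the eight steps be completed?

G has no prerequisites → G first.
Now E and F have their prerequisites met. E is listed earlier, so E next.
H, C, A and D now also ready, so the ready set is {H, C, A, F, D}; H is listed earlier → H.
B, C, A, F and D are all available; B is listed earlier → B.
C, A, F and D are all available; C is listed earlier → C.
A, F and D are all available; A is listed earlier → A.
Now F and D have their prerequisites met. F is listed earlier, so F next.
D needed E, now all done → D.

G E H B C A F D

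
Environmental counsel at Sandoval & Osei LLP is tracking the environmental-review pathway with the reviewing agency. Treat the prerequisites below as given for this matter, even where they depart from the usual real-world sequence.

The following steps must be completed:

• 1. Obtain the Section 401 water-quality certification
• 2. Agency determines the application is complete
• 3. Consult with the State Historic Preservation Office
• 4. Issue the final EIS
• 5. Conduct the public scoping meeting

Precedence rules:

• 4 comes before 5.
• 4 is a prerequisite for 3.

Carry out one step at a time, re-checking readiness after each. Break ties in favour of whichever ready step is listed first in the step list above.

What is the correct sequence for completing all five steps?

1 → 2 → 4 → 3 → 5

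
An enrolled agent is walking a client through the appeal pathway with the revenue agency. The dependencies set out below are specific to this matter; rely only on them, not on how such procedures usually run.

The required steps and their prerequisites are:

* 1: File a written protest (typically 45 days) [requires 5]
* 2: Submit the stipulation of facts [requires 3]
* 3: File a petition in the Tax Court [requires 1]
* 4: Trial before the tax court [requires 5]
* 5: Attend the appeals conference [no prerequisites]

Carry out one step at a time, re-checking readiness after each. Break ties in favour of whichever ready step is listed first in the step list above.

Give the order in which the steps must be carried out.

5, 1, 3, 2, 4

5 has no prerequisites → 5 first.
1 and 4 are both available; 1 is listed earlier → 1.
3 now also ready, so the ready set is {3, 4}; 3 is listed earlier → 3.
Now 2 and 4 have their prerequisites met. 2 is listed earlier, so 2 next.
That leaves 4 as the only ready step → 4.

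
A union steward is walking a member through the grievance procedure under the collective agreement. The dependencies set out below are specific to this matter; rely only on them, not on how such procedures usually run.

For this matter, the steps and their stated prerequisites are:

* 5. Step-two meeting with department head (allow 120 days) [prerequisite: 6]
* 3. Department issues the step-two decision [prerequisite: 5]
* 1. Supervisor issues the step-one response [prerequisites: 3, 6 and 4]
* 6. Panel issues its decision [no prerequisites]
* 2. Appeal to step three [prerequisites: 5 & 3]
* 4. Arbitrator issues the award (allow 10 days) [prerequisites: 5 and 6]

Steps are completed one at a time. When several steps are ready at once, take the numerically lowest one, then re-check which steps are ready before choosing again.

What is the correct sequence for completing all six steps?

Only 6 has no prerequisites, so it is first.
5 needed 6, now all done → 5.
Now 3 and 4 have their prerequisites met. 3 has the earlier label, so 3 next.
2 and 4 are both available; 2 has the earlier label → 2.
4 is the only step now ready → 4.
That leaves 1 as the only ready step → 1.

6, 5, 3, 2, 4, 1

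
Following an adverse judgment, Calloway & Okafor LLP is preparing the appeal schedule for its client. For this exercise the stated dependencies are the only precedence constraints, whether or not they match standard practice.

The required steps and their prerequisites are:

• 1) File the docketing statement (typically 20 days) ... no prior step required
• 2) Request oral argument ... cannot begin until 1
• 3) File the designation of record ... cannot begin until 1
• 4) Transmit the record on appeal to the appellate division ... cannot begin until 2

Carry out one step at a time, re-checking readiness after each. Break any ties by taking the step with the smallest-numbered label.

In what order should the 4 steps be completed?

1, 2, 3, 4

Only 1 has no prerequisites, so it is first.
Now 2 and 3 have their prerequisites met. 2 has the earlier label, so 2 next.
3 and 4 are both available; 3 has the earlier label → 3.
4 is the only step now ready → 4.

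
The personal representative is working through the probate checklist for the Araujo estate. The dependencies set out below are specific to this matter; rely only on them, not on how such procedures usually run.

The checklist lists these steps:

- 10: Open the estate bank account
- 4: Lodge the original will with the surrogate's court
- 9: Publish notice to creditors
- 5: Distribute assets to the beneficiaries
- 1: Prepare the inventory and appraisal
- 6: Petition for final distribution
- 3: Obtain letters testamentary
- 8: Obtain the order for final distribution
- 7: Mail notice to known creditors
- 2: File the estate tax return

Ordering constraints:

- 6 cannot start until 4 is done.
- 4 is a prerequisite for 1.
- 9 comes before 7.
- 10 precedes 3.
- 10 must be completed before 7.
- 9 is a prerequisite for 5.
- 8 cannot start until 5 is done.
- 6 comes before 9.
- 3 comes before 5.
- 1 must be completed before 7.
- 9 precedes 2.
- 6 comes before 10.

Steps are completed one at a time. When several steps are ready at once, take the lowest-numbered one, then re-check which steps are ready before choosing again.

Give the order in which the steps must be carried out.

4, 1, 6, 9, 2, 10, 3, 5, 7, 8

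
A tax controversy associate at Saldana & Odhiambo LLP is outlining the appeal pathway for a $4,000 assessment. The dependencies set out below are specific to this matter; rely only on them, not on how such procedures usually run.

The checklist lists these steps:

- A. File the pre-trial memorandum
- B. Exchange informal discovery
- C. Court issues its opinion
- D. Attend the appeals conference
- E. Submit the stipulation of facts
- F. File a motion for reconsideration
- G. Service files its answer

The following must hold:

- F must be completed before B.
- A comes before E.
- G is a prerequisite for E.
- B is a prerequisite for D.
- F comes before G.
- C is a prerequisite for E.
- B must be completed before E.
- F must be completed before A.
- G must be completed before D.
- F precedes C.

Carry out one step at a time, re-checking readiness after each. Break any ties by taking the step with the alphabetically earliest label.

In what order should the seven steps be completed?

F A B C G D E

F has no prerequisites → F first.
Ready: A, B, C and G. A has the earlier label → A.
B, C and G are all available; B has the earlier label → B.
Ready: C and G. C has the earlier label → C.
G needed F, now all done → G.
D and E are both available; D has the earlier label → D.
That leaves E as the only ready step → E.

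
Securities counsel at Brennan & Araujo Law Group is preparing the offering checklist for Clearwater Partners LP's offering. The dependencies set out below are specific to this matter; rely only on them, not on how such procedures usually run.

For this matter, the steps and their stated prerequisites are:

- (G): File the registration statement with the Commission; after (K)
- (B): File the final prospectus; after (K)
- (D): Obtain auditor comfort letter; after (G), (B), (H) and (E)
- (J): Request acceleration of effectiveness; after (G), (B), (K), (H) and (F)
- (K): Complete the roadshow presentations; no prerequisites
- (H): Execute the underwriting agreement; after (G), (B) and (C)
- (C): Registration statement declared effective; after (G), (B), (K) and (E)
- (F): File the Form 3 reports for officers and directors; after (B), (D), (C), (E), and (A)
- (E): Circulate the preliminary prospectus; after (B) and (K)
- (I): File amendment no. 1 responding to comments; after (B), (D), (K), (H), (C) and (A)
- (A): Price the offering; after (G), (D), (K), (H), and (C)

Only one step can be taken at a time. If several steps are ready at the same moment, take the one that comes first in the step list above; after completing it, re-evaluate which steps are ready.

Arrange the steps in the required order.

Only (K) has no prerequisites, so it is first.
Ready: (G) and (B). (G) is listed earlier → (G).
Next only (B) has its prerequisites met → (B).
(E) needed (B) and (K), now all done → (E).
(C) needed (G), (B), (K) and (E), now all done → (C).
(H) is the only step now ready → (H).
That leaves (D) as the only ready step → (D).
That leaves (A) as the only ready step → (A).
(F) and (I) are both available; (F) is listed earlier → (F).
Ready: (J) and (I). (J) is listed earlier → (J).
(I) needed (B), (D), (K), (H), (C) and (A), now all done → (I).

(K), (G), (B), (E), (C), (H), (D), (A), (F), (J), (I)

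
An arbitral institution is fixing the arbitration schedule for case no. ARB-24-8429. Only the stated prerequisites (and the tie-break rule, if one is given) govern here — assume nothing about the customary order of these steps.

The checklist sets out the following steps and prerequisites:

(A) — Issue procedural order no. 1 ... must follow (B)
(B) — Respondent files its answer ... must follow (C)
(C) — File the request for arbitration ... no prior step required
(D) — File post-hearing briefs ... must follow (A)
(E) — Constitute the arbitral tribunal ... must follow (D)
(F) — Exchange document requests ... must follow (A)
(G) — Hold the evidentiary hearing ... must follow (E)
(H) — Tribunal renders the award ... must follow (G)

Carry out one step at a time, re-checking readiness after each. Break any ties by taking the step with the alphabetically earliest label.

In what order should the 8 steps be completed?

(C), (B), (A), (D), (E), (F), (G), (H)

Only (C) has no prerequisites, so it is first.
That leaves (B) as the only ready step → (B).
(A) is the only step now ready → (A).
(D) and (F) are both available; (D) has the earlier label → (D).
(E) now also ready, so the ready set is {(E), (F)}; (E) has the earlier label → (E).
(F) and (G) are both available; (F) has the earlier label → (F).
(G) is the only step now ready → (G).
Next only (H) has its prerequisites met → (H).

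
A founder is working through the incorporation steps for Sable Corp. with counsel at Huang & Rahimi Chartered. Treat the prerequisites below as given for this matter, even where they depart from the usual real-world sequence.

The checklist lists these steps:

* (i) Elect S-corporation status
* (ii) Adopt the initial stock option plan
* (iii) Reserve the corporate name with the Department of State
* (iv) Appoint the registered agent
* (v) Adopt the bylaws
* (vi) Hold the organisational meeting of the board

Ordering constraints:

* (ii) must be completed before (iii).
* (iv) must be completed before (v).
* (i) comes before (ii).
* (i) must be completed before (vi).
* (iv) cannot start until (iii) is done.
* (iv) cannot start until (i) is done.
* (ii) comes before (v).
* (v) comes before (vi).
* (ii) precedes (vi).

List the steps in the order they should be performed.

(i), (ii), (iii), (iv), (v), (vi)

(i) is the only step with nothing outstanding, so it goes first.
(ii) is the only step now ready → (ii).
(iii) needed (ii), now all done → (iii).
(iv) needed (i) and (iii), now all done → (iv).
(v) needed (ii) and (iv), now all done → (v).
(vi) is the only step now ready → (vi).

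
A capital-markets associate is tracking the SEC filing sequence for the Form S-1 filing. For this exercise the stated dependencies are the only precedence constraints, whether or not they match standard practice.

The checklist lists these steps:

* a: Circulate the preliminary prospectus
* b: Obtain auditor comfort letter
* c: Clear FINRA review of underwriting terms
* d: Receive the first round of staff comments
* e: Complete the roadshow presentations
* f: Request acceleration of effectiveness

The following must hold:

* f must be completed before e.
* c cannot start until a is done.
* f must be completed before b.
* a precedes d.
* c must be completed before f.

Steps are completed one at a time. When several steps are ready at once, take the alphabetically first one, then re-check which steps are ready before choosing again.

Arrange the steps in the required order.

a, c, d, f, b, e

Only a has no prerequisites, so it is first.
c and d are both available; c has the earlier label → c.
Ready: d and f. d has the earlier label → d.
f needed c, now all done → f.
Now b and e have their prerequisites met. b has the earlier label, so b next.
e is the only step now ready → e.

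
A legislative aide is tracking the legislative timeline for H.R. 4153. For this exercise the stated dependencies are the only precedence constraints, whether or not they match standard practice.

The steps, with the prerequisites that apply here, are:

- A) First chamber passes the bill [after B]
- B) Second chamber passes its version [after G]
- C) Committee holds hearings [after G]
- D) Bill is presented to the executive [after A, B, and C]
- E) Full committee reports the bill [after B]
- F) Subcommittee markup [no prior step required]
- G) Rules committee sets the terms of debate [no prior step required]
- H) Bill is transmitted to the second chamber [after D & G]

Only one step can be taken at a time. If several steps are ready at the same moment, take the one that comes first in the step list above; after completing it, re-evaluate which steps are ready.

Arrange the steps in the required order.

F, G, B, A, C, D, E, H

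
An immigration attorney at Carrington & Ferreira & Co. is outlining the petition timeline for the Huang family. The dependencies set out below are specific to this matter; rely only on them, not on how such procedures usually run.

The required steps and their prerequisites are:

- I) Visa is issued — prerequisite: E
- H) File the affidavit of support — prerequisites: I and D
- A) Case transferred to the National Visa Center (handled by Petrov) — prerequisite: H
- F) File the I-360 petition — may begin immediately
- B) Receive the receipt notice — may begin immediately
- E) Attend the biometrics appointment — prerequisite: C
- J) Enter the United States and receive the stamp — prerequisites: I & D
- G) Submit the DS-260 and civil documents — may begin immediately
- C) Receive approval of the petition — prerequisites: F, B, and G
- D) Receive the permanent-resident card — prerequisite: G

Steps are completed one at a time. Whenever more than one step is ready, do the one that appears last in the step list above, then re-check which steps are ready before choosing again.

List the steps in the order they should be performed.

G, D, B, F, C, E, I, J, H, A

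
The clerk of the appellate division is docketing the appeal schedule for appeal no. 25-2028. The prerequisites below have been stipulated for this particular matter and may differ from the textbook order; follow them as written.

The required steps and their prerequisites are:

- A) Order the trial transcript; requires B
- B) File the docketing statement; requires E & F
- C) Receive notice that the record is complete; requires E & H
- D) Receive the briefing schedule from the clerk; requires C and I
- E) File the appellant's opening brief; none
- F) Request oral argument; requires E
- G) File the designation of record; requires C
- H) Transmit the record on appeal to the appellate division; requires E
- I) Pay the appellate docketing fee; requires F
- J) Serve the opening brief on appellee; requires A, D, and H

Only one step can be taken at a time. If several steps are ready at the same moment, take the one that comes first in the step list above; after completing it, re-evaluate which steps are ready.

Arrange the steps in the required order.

E has no prerequisites → E first.
Now F and H have their prerequisites met. F is listed earlier, so F next.
Now B, H and I have their prerequisites met. B is listed earlier, so B next.
A, H and I are all available; A is listed earlier → A.
Ready: H and I. H is listed earlier → H.
C now also ready, so the ready set is {C, I}; C is listed earlier → C.
G now also ready, so the ready set is {G, I}; G is listed earlier → G.
I is the only step now ready → I.
That leaves D as the only ready step → D.
J is the only step now ready → J.

E, F, B, A, H, C, G, I, D, J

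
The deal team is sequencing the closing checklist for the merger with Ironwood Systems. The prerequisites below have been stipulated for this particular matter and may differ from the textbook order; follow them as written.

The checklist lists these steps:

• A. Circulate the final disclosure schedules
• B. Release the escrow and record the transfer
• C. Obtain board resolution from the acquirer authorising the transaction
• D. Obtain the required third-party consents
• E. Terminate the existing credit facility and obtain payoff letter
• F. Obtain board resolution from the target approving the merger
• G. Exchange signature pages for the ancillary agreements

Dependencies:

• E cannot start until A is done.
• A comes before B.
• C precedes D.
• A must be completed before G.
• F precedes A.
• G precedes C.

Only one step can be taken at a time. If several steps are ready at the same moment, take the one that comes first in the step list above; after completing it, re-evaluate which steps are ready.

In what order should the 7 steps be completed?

F → A → B → E → G → C → D

F has no prerequisites → F first.
A needed F, now all done → A.
B, E and G are all available; B is listed earlier → B.
Ready: E and G. E is listed earlier → E.
G is the only step now ready → G.
C is the only step now ready → C.
Next only D has its prerequisites met → D.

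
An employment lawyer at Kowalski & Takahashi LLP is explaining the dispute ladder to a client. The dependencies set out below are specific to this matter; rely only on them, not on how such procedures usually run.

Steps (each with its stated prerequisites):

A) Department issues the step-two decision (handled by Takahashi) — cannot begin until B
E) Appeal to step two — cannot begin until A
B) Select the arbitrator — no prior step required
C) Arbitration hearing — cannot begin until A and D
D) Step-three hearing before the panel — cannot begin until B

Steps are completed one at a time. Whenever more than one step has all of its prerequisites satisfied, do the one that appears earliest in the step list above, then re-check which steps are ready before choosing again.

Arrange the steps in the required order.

Only B has no prerequisites, so it is first.
Ready: A and D. A is listed earlier → A.
Ready: E and D. E is listed earlier → E.
D needed B, now all done → D.
C needed A and D, now all done → C.

B A E D C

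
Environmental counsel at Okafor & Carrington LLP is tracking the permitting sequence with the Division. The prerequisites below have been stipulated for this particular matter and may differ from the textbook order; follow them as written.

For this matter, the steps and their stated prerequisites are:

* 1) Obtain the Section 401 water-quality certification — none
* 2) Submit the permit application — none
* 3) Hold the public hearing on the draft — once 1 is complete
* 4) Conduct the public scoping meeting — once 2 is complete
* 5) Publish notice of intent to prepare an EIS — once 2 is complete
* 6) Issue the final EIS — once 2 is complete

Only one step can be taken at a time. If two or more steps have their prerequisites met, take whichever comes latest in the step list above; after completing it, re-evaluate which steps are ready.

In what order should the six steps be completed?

Nothing is required for 2 and 1. 2 is listed later → 2 first.
6, 5 and 4 now also ready, so the ready set is {6, 5, 4, 1}; 6 is listed later → 6.
Now 5, 4 and 1 have their prerequisites met. 5 is listed later, so 5 next.
4 and 1 are both available; 4 is listed later → 4.
1 is the only step now ready → 1.
3 is the only step now ready → 3.

2 → 6 → 5 → 4 → 1 → 3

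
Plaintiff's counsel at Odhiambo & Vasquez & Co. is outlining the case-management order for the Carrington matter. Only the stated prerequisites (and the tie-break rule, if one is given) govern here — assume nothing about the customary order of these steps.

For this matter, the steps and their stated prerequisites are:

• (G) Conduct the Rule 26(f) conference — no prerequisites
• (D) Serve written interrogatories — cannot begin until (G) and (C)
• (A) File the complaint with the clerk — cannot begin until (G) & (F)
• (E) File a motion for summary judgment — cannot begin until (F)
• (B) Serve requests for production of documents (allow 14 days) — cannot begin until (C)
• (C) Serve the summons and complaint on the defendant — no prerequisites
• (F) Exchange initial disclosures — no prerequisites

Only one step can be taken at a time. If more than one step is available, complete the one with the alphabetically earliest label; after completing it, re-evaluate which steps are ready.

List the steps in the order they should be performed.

(C) → (B) → (F) → (E) → (G) → (A) → (D)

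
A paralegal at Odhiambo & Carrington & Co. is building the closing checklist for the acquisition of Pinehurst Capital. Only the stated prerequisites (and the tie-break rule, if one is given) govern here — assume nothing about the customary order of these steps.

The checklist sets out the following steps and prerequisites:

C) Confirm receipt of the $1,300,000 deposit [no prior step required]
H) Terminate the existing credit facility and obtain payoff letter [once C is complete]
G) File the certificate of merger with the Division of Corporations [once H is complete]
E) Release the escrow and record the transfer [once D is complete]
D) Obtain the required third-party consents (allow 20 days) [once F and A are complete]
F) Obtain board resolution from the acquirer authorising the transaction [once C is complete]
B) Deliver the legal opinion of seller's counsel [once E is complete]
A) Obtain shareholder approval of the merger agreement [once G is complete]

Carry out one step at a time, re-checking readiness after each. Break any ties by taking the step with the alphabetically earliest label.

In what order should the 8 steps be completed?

C, F, H, G, A, D, E, B

C is the only step with nothing outstanding, so it goes first.
Now F and H have their prerequisites met. F has the earlier label, so F next.
That leaves H as the only ready step → H.
G needed H, now all done → G.
A needed G, now all done → A.
D needed A and F, now all done → D.
That leaves E as the only ready step → E.
That leaves B as the only ready step → B.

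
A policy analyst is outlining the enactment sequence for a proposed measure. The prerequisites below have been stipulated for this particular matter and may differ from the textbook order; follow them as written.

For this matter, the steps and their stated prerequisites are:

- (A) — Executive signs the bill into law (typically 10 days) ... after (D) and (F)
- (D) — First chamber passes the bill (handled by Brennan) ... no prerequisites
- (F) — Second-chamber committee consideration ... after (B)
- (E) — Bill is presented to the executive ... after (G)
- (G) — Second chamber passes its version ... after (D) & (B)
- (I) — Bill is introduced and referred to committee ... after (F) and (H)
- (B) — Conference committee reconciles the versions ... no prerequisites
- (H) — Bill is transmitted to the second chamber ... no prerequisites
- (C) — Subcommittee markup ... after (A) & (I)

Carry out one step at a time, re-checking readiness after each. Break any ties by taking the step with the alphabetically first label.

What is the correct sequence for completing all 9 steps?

Nothing is required for (B), (D) and (H). (B) has the earlier label → (B) first.
(F) now also ready, so the ready set is {(D), (F), (H)}; (D) has the earlier label → (D).
Ready: (F), (G) and (H). (F) has the earlier label → (F).
(A) now also ready, so the ready set is {(A), (G), (H)}; (A) has the earlier label → (A).
(G) and (H) are both available; (G) has the earlier label → (G).
(E) now also ready, so the ready set is {(E), (H)}; (E) has the earlier label → (E).
That leaves (H) as the only ready step → (H).
That leaves (I) as the only ready step → (I).
That leaves (C) as the only ready step → (C).

(B), (D), (F), (A), (G), (E), (H), (I), (C)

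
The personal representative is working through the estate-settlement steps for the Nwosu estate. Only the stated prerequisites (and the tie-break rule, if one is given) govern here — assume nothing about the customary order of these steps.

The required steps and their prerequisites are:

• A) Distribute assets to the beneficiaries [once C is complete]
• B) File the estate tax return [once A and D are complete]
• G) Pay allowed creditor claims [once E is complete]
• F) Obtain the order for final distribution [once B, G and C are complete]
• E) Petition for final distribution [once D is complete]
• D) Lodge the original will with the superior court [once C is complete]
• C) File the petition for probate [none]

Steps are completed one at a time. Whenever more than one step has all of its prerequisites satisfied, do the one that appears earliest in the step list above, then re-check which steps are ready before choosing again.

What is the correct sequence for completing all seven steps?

C → A → D → B → E → G → F

C has no prerequisites → C first.
Now A and D have their prerequisites met. A is listed earlier, so A next.
D is the only step now ready → D.
Ready: B and E. B is listed earlier → B.
E needed D, now all done → E.
G is the only step now ready → G.
That leaves F as the only ready step → F.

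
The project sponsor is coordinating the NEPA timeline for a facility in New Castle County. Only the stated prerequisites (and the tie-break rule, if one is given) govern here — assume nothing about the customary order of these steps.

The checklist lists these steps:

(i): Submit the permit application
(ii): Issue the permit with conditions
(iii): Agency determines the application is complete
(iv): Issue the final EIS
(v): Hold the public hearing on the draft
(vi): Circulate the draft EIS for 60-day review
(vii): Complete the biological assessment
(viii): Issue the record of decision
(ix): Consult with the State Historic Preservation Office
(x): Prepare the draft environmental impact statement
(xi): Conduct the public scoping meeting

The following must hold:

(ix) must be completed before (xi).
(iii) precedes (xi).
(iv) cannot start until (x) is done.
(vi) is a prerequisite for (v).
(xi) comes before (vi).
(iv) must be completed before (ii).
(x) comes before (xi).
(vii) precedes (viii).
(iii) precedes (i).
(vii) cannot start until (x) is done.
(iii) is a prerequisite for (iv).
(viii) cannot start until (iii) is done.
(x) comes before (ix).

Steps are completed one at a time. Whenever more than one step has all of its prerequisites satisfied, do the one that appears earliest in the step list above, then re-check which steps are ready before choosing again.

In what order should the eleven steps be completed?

(iii) (i) (x) (iv) (ii) (vii) (viii) (ix) (xi) (vi) (v)

Nothing is required for (iii) and (x). (iii) is listed earlier → (iii) first.
(i) now also ready, so the ready set is {(i), (x)}; (i) is listed earlier → (i).
(x) is the only step now ready → (x).
Now (iv), (vii) and (ix) have their prerequisites met. (iv) is listed earlier, so (iv) next.
Now (ii), (vii) and (ix) have their prerequisites met. (ii) is listed earlier, so (ii) next.
Now (vii) and (ix) have their prerequisites met. (vii) is listed earlier, so (vii) next.
(viii) now also ready, so the ready set is {(viii), (ix)}; (viii) is listed earlier → (viii).
Next only (ix) has its prerequisites met → (ix).
That leaves (xi) as the only ready step → (xi).
Next only (vi) has its prerequisites met → (vi).
That leaves (v) as the only ready step → (v).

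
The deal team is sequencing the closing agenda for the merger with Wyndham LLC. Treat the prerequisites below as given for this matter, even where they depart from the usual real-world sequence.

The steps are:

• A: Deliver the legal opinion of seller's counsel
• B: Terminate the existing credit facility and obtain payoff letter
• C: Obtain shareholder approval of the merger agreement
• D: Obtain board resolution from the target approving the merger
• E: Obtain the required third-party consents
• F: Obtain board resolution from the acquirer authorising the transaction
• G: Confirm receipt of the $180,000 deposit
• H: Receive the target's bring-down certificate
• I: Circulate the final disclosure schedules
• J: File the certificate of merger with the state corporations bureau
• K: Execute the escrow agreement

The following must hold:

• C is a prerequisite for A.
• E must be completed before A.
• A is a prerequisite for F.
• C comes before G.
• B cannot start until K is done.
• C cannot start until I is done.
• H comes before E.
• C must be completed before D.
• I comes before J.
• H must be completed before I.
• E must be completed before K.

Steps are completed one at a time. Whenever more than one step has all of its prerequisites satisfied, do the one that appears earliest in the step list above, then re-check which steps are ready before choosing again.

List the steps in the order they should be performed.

H has no prerequisites → H first.
Ready: E and I. E is listed earlier → E.
K now also ready, so the ready set is {I, K}; I is listed earlier → I.
Now C, J and K have their prerequisites met. C is listed earlier, so C next.
A, D, G, J and K are all available; A is listed earlier → A.
Now D, F, G, J and K have their prerequisites met. D is listed earlier, so D next.
Ready: F, G, J and K. F is listed earlier → F.
G, J and K are all available; G is listed earlier → G.
Now J and K have their prerequisites met. J is listed earlier, so J next.
K needed E, now all done → K.
Next only B has its prerequisites met → B.

H, E, I, C, A, D, F, G, J, K, B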